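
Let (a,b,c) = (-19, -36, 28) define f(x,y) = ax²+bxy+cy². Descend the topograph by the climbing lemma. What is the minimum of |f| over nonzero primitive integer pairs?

descent: ρ → (28,36,-19)  [lands on river]
river: ρ → (-19,40,24)
river: ρ → (24,56,-3)
river: ρ → (-3,58,5)
river: ρ → (5,52,-36)
river: ρ → (-36,20,21)
river: ρ → (21,22,-35)
river: ρ → (-35,48,8)
river: ρ → (8,48,-35)
river: ρ → (-35,22,21)
river: ρ → (21,20,-36)
river: ρ → (-36,52,5)
river: ρ → (5,58,-3)
river: ρ → (-3,56,24)
river: ρ → (24,40,-19)
river: ρ → (-19,36,28)
river: ρ → (28,20,-27)
river: ρ → (-27,34,21)
river: ρ → (21,50,-11)
river: ρ → (-11,38,45)
river: ρ → (45,52,-4)
river: ρ → (-4,52,45)
river: ρ → (45,38,-11)
river: ρ → (-11,50,21)
river: ρ → (21,34,-27)
river: ρ → (-27,20,28)
closes: descent 1, river 26
min |a| on river = 3

3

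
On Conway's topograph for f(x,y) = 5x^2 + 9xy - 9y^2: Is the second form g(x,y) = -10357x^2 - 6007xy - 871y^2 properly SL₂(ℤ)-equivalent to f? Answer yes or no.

D₁ = 261, D₂ = 261
river cycle of f (length 8): (-9, 9, 5), (5, 11, -7), (-7, 3, 9), (9, 15, -1), (-1, 15, 9), (9, 3, -7), (-7, 11, 5), (5, 9, -9)
river cycle of g (length 8): (-9, 9, 5), (5, 11, -7), (-7, 3, 9), (9, 15, -1), (-1, 15, 9), (9, 3, -7), (-7, 11, 5), (5, 9, -9)
cycles coincide ⇒ equivalent

yes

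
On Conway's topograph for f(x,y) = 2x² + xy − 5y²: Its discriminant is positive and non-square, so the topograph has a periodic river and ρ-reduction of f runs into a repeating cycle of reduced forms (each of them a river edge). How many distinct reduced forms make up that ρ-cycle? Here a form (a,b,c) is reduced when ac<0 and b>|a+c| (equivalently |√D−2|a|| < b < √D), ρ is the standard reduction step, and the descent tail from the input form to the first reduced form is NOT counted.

D = 41, ⌊√D⌋ = 6
descent: ρ → (-5,-1,2)
descent: ρ → (2,5,-2)  [lands on river]
river: ρ → (-2,3,4)
river: ρ → (4,5,-1)
river: ρ → (-1,5,4)
river: ρ → (4,3,-2)
river: ρ → (-2,5,2)
river: ρ → (2,3,-4)
river: ρ → (-4,5,1)
river: ρ → (1,5,-4)
river: ρ → (-4,3,2)
ρ-cycle length = 10 (tail of 2 descent steps not counted)

10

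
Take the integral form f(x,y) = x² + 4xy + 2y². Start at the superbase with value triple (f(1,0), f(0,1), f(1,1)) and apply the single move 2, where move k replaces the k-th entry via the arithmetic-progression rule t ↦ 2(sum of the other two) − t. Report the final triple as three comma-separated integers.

start (1,2,7) = (f(1,0),f(0,1),f(1,1))
replace slot 2: 2·(1+7) − 2 = 14 → (1,14,7)

1,14,7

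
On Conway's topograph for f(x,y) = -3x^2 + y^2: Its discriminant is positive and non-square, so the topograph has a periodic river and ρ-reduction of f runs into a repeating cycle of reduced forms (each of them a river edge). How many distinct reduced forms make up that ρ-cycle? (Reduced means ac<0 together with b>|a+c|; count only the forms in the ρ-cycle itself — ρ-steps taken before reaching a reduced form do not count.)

D = 12, ⌊√D⌋ = 3
descent: ρ → (1,2,-2)  [lands on river]
river: ρ → (-2,2,1)
ρ-cycle length = 2 (tail of 1 descent step not counted)

2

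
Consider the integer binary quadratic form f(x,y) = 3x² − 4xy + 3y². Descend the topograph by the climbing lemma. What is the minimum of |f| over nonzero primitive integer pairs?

translate: b→2 (≡-4 mod 6), so (3,-4,3)→(3,2,2)
flip: (3,2,2)→(2,-2,3)
translate: b→2 (≡-2 mod 4), so (2,-2,3)→(2,2,3)
reduced (well bottom): (2,2,3) with a≤c, −a<b≤a
well minimum = a = 2

2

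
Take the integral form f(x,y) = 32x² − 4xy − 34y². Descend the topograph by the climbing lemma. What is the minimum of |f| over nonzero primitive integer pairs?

descent: ρ → (-34,4,32)  [lands on river]
river: ρ → (32,60,-6)
river: ρ → (-6,60,32)
river: ρ → (32,4,-34)
river: ρ → (-34,64,2)
river: ρ → (2,64,-34)
closes: descent 1, river 6
min |a| on river = 2

2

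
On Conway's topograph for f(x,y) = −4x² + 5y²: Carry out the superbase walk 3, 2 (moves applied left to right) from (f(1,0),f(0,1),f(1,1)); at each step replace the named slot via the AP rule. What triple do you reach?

start (-4,5,1) = (f(1,0),f(0,1),f(1,1))
replace slot 3: 2·((-4)+5) − 1 = 1 → (-4,5,1)
replace slot 2: 2·((-4)+1) − 5 = -11 → (-4,-11,1)

-4,-11,1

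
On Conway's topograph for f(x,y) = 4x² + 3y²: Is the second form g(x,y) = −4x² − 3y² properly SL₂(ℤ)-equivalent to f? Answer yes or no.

D₁ = -48, D₂ = -48
f: flip: (4,0,3)→(3,0,4)
f: reduced (well bottom): (3,0,4) with a≤c, −a<b≤a
g is negative-definite; reduce −g:
−g: flip: (4,0,3)→(3,0,4)
−g: reduced (well bottom): (3,0,4) with a≤c, −a<b≤a
flip sign back: reduced form of g is (-3,0,-4)
reduced forms (3, 0, 4) vs (-3, 0, -4) ⇒ inequivalent

no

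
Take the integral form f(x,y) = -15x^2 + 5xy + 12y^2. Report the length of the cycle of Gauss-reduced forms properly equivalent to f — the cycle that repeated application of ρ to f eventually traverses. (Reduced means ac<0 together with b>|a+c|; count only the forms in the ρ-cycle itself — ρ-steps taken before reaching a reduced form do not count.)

D = 745, ⌊√D⌋ = 27
river: ρ → (12,19,-8)
river: ρ → (-8,13,18)
river: ρ → (18,23,-3)
river: ρ → (-3,25,10)
river: ρ → (10,15,-13)
river: ρ → (-13,11,12)
river: ρ → (12,13,-12)
river: ρ → (-12,11,13)
river: ρ → (13,15,-10)
river: ρ → (-10,25,3)
river: ρ → (3,23,-18)
river: ρ → (-18,13,8)
river: ρ → (8,19,-12)
river: ρ → (-12,5,15)
river: ρ → (15,25,-2)
river: ρ → (-2,27,2)
river: ρ → (2,25,-15)
river: ρ → (-15,5,12)
ρ-cycle length = 18 (tail of 0 descent steps not counted)

18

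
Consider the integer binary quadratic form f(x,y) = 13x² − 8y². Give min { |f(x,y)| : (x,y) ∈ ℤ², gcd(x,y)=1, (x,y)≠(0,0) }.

descent: ρ → (-8,16,5)  [lands on river]
river: ρ → (5,14,-11)
river: ρ → (-11,8,8)
river: ρ → (8,8,-11)
river: ρ → (-11,14,5)
river: ρ → (5,16,-8)
closes: descent 1, river 6
min |a| on river = 5

5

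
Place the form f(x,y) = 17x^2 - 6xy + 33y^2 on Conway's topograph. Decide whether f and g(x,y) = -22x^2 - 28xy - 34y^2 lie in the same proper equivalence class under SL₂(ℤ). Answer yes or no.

D₁ = -2208, D₂ = -2208
f: reduced (well bottom): (17,-6,33) with a≤c, −a<b≤a
g is negative-definite; reduce −g:
−g: translate: b→-16 (≡28 mod 44), so (22,28,34)→(22,-16,28)
−g: reduced (well bottom): (22,-16,28) with a≤c, −a<b≤a
flip sign back: reduced form of g is (-22,16,-28)
reduced forms (17, -6, 33) vs (-22, 16, -28) ⇒ inequivalent

no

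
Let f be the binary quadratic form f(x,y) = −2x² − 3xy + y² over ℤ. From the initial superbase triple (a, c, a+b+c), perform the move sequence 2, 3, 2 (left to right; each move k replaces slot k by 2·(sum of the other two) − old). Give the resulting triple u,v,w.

start (-2,1,-4) = (f(1,0),f(0,1),f(1,1))
replace slot 2: 2·((-2)+(-4)) − 1 = -13 → (-2,-13,-4)
replace slot 3: 2·((-2)+(-13)) − (-4) = -26 → (-2,-13,-26)
replace slot 2: 2·((-2)+(-26)) − (-13) = -43 → (-2,-43,-26)

-2,-43,-26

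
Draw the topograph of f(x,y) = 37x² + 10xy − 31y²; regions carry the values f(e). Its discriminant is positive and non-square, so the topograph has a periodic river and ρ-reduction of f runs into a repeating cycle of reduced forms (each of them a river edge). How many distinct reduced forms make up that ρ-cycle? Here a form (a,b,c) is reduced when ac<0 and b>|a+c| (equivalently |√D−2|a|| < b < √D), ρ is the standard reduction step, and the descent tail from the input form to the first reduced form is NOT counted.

D = 4688, ⌊√D⌋ = 68
river: ρ → (-31,52,16)
river: ρ → (16,44,-43)
river: ρ → (-43,42,17)
river: ρ → (17,60,-16)
river: ρ → (-16,68,1)
river: ρ → (1,68,-16)
river: ρ → (-16,60,17)
river: ρ → (17,42,-43)
river: ρ → (-43,44,16)
river: ρ → (16,52,-31)
river: ρ → (-31,10,37)
river: ρ → (37,64,-4)
river: ρ → (-4,64,37)
river: ρ → (37,10,-31)
ρ-cycle length = 14 (tail of 0 descent steps not counted)

14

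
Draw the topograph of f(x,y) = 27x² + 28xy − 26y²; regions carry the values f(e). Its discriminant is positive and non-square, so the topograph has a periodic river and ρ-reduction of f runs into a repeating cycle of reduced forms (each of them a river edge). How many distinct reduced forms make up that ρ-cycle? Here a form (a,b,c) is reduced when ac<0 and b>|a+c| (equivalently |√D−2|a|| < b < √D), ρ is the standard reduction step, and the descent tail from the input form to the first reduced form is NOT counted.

D = 3592, ⌊√D⌋ = 59
river: ρ → (-26,24,29)
river: ρ → (29,34,-21)
river: ρ → (-21,50,13)
river: ρ → (13,54,-13)
river: ρ → (-13,50,21)
river: ρ → (21,34,-29)
river: ρ → (-29,24,26)
river: ρ → (26,28,-27)
river: ρ → (-27,26,27)
river: ρ → (27,28,-26)
ρ-cycle length = 10 (tail of 0 descent steps not counted)

10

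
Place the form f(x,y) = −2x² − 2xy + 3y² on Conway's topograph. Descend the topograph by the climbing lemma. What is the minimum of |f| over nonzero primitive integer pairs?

descent: ρ → (3,2,-2)  [lands on river]
river: ρ → (-2,2,3)
river: ρ → (3,4,-1)
river: ρ → (-1,4,3)
closes: descent 1, river 4
min |a| on river = 1

1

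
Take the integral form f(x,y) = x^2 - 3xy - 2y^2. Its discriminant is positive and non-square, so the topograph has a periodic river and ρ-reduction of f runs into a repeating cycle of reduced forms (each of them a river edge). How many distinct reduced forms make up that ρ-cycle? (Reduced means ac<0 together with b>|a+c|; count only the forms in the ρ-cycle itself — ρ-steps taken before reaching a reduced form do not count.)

D = 17, ⌊√D⌋ = 4
descent: ρ → (-2,3,1)  [lands on river]
river: ρ → (1,3,-2)
river: ρ → (-2,1,2)
river: ρ → (2,3,-1)
river: ρ → (-1,3,2)
river: ρ → (2,1,-2)
ρ-cycle length = 6 (tail of 1 descent step not counted)

6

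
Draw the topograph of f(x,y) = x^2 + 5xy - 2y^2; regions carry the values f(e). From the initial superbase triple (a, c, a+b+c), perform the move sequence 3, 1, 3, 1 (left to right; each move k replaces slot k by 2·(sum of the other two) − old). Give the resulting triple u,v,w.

start (1,-2,4) = (f(1,0),f(0,1),f(1,1))
replace slot 3: 2·(1+(-2)) − 4 = -6 → (1,-2,-6)
replace slot 1: 2·((-2)+(-6)) − 1 = -17 → (-17,-2,-6)
replace slot 3: 2·((-17)+(-2)) − (-6) = -32 → (-17,-2,-32)
replace slot 1: 2·((-2)+(-32)) − (-17) = -51 → (-51,-2,-32)

-51,-2,-32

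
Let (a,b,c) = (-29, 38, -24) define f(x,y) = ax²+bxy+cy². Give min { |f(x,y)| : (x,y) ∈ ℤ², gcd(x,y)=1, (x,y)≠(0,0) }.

translate: b→20 (≡-38 mod 58), so (29,-38,24)→(29,20,15)
flip: (29,20,15)→(15,-20,29)
translate: b→10 (≡-20 mod 30), so (15,-20,29)→(15,10,24)
reduced (well bottom): (15,10,24) with a≤c, −a<b≤a
well minimum |f| = |-15| = 15 (negative-definite)

15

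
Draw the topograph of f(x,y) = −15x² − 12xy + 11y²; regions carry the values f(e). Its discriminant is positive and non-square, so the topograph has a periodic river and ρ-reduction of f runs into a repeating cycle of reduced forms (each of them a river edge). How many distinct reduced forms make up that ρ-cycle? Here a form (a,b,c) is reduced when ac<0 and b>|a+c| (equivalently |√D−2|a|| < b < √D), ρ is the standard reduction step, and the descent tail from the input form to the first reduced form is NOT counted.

D = 804, ⌊√D⌋ = 28
descent: ρ → (11,12,-15)  [lands on river]
river: ρ → (-15,18,8)
river: ρ → (8,14,-19)
river: ρ → (-19,24,3)
river: ρ → (3,24,-19)
river: ρ → (-19,14,8)
river: ρ → (8,18,-15)
river: ρ → (-15,12,11)
river: ρ → (11,10,-16)
river: ρ → (-16,22,5)
river: ρ → (5,28,-1)
river: ρ → (-1,28,5)
river: ρ → (5,22,-16)
river: ρ → (-16,10,11)
ρ-cycle length = 14 (tail of 1 descent step not counted)

14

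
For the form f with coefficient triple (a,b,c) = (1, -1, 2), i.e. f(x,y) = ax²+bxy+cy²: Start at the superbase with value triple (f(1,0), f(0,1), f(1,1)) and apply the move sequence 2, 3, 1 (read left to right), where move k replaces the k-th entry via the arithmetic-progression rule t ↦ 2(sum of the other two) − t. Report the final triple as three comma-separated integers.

start (1,2,2) = (f(1,0),f(0,1),f(1,1))
replace slot 2: 2·(1+2) − 2 = 4 → (1,4,2)
replace slot 3: 2·(1+4) − 2 = 8 → (1,4,8)
replace slot 1: 2·(4+8) − 1 = 23 → (23,4,8)

23,4,8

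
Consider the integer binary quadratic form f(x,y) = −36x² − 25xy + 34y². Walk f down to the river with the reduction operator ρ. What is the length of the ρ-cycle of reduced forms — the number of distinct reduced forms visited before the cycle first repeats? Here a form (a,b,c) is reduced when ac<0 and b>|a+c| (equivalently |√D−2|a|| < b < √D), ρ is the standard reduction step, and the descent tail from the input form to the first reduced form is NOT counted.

D = 5521, ⌊√D⌋ = 74
descent: ρ → (34,25,-36)  [lands on river]
river: ρ → (-36,47,23)
river: ρ → (23,45,-38)
river: ρ → (-38,31,30)
river: ρ → (30,29,-39)
river: ρ → (-39,49,20)
river: ρ → (20,71,-6)
river: ρ → (-6,73,8)
river: ρ → (8,71,-15)
river: ρ → (-15,49,52)
river: ρ → (52,55,-12)
river: ρ → (-12,65,27)
river: ρ → (27,43,-34)
river: ρ → (-34,25,36)
river: ρ → (36,47,-23)
river: ρ → (-23,45,38)
river: ρ → (38,31,-30)
river: ρ → (-30,29,39)
river: ρ → (39,49,-20)
river: ρ → (-20,71,6)
river: ρ → (6,73,-8)
river: ρ → (-8,71,15)
river: ρ → (15,49,-52)
river: ρ → (-52,55,12)
river: ρ → (12,65,-27)
river: ρ → (-27,43,34)
ρ-cycle length = 26 (tail of 1 descent step not counted)

26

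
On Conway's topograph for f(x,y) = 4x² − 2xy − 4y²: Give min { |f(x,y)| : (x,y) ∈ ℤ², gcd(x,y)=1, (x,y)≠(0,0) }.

descent: ρ → (-4,2,4)  [lands on river]
river: ρ → (4,6,-2)
river: ρ → (-2,6,4)
river: ρ → (4,2,-4)
river: ρ → (-4,6,2)
river: ρ → (2,6,-4)
closes: descent 1, river 6
min |a| on river = 2

2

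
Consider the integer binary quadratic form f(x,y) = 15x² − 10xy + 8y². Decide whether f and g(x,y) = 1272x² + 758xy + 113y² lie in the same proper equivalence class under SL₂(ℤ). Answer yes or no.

D₁ = -380, D₂ = -380
f: flip: (15,-10,8)→(8,10,15)
f: translate: b→-6 (≡10 mod 16), so (8,10,15)→(8,-6,13)
f: reduced (well bottom): (8,-6,13) with a≤c, −a<b≤a
g: flip: (1272,758,113)→(113,-758,1272)
g: translate: b→-80 (≡-758 mod 226), so (113,-758,1272)→(113,-80,15)
g: flip: (113,-80,15)→(15,80,113)
g: translate: b→-10 (≡80 mod 30), so (15,80,113)→(15,-10,8)
g: flip: (15,-10,8)→(8,10,15)
g: translate: b→-6 (≡10 mod 16), so (8,10,15)→(8,-6,13)
g: reduced (well bottom): (8,-6,13) with a≤c, −a<b≤a
reduced forms (8, -6, 13) vs (8, -6, 13) ⇒ equivalent

yes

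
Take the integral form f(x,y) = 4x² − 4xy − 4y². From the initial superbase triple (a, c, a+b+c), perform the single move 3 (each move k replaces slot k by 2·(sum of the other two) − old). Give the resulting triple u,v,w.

start (4,-4,-4) = (f(1,0),f(0,1),f(1,1))
replace slot 3: 2·(4+(-4)) − (-4) = 4 → (4,-4,4)

4,-4,4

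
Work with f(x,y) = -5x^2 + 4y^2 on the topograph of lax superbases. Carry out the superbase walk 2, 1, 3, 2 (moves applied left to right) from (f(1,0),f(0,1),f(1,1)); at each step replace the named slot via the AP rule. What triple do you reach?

start (-5,4,-1) = (f(1,0),f(0,1),f(1,1))
replace slot 2: 2·((-5)+(-1)) − 4 = -16 → (-5,-16,-1)
replace slot 1: 2·((-16)+(-1)) − (-5) = -29 → (-29,-16,-1)
replace slot 3: 2·((-29)+(-16)) − (-1) = -89 → (-29,-16,-89)
replace slot 2: 2·((-29)+(-89)) − (-16) = -220 → (-29,-220,-89)

-29,-220,-89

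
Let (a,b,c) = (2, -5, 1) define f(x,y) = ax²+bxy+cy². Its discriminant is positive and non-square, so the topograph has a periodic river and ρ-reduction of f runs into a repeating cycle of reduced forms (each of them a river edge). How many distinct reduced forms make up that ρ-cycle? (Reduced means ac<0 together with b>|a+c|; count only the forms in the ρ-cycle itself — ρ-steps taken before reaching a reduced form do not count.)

D = 17, ⌊√D⌋ = 4
descent: ρ → (1,3,-2)  [lands on river]
river: ρ → (-2,1,2)
river: ρ → (2,3,-1)
river: ρ → (-1,3,2)
river: ρ → (2,1,-2)
river: ρ → (-2,3,1)
ρ-cycle length = 6 (tail of 1 descent step not counted)

6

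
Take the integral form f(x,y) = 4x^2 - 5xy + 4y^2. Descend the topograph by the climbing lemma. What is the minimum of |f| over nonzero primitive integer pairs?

translate: b→3 (≡-5 mod 8), so (4,-5,4)→(4,3,3)
flip: (4,3,3)→(3,-3,4)
translate: b→3 (≡-3 mod 6), so (3,-3,4)→(3,3,4)
reduced (well bottom): (3,3,4) with a≤c, −a<b≤a
well minimum = a = 3

3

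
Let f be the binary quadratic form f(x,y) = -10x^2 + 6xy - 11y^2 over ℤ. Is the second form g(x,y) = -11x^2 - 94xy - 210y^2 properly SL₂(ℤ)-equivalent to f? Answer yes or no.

D₁ = -404, D₂ = -404
f is negative-definite; reduce −f:
−f: reduced (well bottom): (10,-6,11) with a≤c, −a<b≤a
flip sign back: reduced form of f is (-10,6,-11)
g is negative-definite; reduce −g:
−g: translate: b→6 (≡94 mod 22), so (11,94,210)→(11,6,10)
−g: flip: (11,6,10)→(10,-6,11)
−g: reduced (well bottom): (10,-6,11) with a≤c, −a<b≤a
flip sign back: reduced form of g is (-10,6,-11)
reduced forms (-10, 6, -11) vs (-10, 6, -11) ⇒ equivalent

yes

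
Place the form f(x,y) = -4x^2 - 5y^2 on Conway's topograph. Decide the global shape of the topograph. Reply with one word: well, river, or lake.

D = b²−4ac = 0² − 4·(-4)·(-5) = -80
D < 0 ⇒ definite ⇒ every region one sign ⇒ single well

well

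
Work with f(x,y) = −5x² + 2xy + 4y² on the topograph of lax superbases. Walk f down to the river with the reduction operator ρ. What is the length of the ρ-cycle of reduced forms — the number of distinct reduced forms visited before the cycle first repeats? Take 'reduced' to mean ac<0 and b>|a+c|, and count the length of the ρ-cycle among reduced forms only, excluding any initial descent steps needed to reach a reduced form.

D = 84, ⌊√D⌋ = 9
river: ρ → (4,6,-3)
river: ρ → (-3,6,4)
river: ρ → (4,2,-5)
river: ρ → (-5,8,1)
river: ρ → (1,8,-5)
river: ρ → (-5,2,4)
ρ-cycle length = 6 (tail of 0 descent steps not counted)

6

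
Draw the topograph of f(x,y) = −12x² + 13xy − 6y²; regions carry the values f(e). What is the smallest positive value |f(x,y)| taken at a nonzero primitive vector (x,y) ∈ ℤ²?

translate: b→11 (≡-13 mod 24), so (12,-13,6)→(12,11,5)
flip: (12,11,5)→(5,-11,12)
translate: b→-1 (≡-11 mod 10), so (5,-11,12)→(5,-1,6)
reduced (well bottom): (5,-1,6) with a≤c, −a<b≤a
well minimum |f| = |-5| = 5 (negative-definite)

5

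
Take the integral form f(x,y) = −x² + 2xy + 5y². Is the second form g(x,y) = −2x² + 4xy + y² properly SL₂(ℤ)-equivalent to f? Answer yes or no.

D₁ = 24, D₂ = 24
river cycle of f (length 2): (-1, 4, 2), (2, 4, -1)
river cycle of g (length 2): (1, 4, -2), (-2, 4, 1)
cycles differ ⇒ inequivalent

no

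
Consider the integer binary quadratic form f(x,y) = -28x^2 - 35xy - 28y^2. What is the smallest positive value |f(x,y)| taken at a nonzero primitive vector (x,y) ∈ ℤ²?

translate: b→-21 (≡35 mod 56), so (28,35,28)→(28,-21,21)
flip: (28,-21,21)→(21,21,28)
reduced (well bottom): (21,21,28) with a≤c, −a<b≤a
well minimum |f| = |-21| = 21 (negative-definite)

21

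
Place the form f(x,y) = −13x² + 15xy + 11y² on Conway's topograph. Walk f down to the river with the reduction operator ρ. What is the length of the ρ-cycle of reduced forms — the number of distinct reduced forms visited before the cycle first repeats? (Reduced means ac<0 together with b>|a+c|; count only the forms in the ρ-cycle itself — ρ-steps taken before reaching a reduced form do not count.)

D = 797, ⌊√D⌋ = 28
river: ρ → (11,7,-17)
river: ρ → (-17,27,1)
river: ρ → (1,27,-17)
river: ρ → (-17,7,11)
river: ρ → (11,15,-13)
river: ρ → (-13,11,13)
river: ρ → (13,15,-11)
river: ρ → (-11,7,17)
river: ρ → (17,27,-1)
river: ρ → (-1,27,17)
river: ρ → (17,7,-11)
river: ρ → (-11,15,13)
river: ρ → (13,11,-13)
river: ρ → (-13,15,11)
ρ-cycle length = 14 (tail of 0 descent steps not counted)

14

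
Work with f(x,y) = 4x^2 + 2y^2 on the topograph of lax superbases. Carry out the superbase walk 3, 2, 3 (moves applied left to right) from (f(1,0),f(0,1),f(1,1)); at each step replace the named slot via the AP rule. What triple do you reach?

start (4,2,6) = (f(1,0),f(0,1),f(1,1))
replace slot 3: 2·(4+2) − 6 = 6 → (4,2,6)
replace slot 2: 2·(4+6) − 2 = 18 → (4,18,6)
replace slot 3: 2·(4+18) − 6 = 38 → (4,18,38)

4,18,38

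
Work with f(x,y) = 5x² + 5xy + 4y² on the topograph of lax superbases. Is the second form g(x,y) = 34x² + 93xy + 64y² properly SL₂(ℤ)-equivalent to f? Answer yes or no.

D₁ = -55, D₂ = -55
f: flip: (5,5,4)→(4,-5,5)
f: translate: b→3 (≡-5 mod 8), so (4,-5,5)→(4,3,4)
f: reduced (well bottom): (4,3,4) with a≤c, −a<b≤a
g: translate: b→25 (≡93 mod 68), so (34,93,64)→(34,25,5)
g: flip: (34,25,5)→(5,-25,34)
g: translate: b→5 (≡-25 mod 10), so (5,-25,34)→(5,5,4)
g: flip: (5,5,4)→(4,-5,5)
g: translate: b→3 (≡-5 mod 8), so (4,-5,5)→(4,3,4)
g: reduced (well bottom): (4,3,4) with a≤c, −a<b≤a
reduced forms (4, 3, 4) vs (4, 3, 4) ⇒ equivalent

yes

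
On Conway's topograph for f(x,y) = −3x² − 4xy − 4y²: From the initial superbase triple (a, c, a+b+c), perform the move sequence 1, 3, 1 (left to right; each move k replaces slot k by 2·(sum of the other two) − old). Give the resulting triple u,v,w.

start (-3,-4,-11) = (f(1,0),f(0,1),f(1,1))
replace slot 1: 2·((-4)+(-11)) − (-3) = -27 → (-27,-4,-11)
replace slot 3: 2·((-27)+(-4)) − (-11) = -51 → (-27,-4,-51)
replace slot 1: 2·((-4)+(-51)) − (-27) = -83 → (-83,-4,-51)

-83,-4,-51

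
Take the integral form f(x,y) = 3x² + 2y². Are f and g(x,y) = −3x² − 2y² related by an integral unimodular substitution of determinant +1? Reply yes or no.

D₁ = -24, D₂ = -24
f: flip: (3,0,2)→(2,0,3)
f: reduced (well bottom): (2,0,3) with a≤c, −a<b≤a
g is negative-definite; reduce −g:
−g: flip: (3,0,2)→(2,0,3)
−g: reduced (well bottom): (2,0,3) with a≤c, −a<b≤a
flip sign back: reduced form of g is (-2,0,-3)
reduced forms (2, 0, 3) vs (-2, 0, -3) ⇒ inequivalent

no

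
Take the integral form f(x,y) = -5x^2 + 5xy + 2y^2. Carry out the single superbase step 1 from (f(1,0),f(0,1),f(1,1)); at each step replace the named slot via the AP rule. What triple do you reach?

start (-5,2,2) = (f(1,0),f(0,1),f(1,1))
replace slot 1: 2·(2+2) − (-5) = 13 → (13,2,2)

13,2,2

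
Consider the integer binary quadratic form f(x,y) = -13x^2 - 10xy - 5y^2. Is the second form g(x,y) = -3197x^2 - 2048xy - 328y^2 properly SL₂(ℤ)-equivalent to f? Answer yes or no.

D₁ = -160, D₂ = -160
f is negative-definite; reduce −f:
−f: flip: (13,10,5)→(5,-10,13)
−f: translate: b→0 (≡-10 mod 10), so (5,-10,13)→(5,0,8)
−f: reduced (well bottom): (5,0,8) with a≤c, −a<b≤a
flip sign back: reduced form of f is (-5,0,-8)
g is negative-definite; reduce −g:
−g: flip: (3197,2048,328)→(328,-2048,3197)
−g: translate: b→-80 (≡-2048 mod 656), so (328,-2048,3197)→(328,-80,5)
−g: flip: (328,-80,5)→(5,80,328)
−g: translate: b→0 (≡80 mod 10), so (5,80,328)→(5,0,8)
−g: reduced (well bottom): (5,0,8) with a≤c, −a<b≤a
flip sign back: reduced form of g is (-5,0,-8)
reduced forms (-5, 0, -8) vs (-5, 0, -8) ⇒ equivalent

yes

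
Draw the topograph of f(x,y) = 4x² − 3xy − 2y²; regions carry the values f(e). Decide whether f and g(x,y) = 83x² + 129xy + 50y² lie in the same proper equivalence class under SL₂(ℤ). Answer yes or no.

D₁ = 41, D₂ = 41
river cycle of f (length 10): (-2, 3, 4), (4, 5, -1), (-1, 5, 4), (4, 3, -2), (-2, 5, 2), (2, 3, -4), (-4, 5, 1), (1, 5, -4), (-4, 3, 2), (2, 5, -2)
river cycle of g (length 10): (4, 5, -1), (-1, 5, 4), (4, 3, -2), (-2, 5, 2), (2, 3, -4), (-4, 5, 1), (1, 5, -4), (-4, 3, 2), (2, 5, -2), (-2, 3, 4)
cycles coincide ⇒ equivalent

yes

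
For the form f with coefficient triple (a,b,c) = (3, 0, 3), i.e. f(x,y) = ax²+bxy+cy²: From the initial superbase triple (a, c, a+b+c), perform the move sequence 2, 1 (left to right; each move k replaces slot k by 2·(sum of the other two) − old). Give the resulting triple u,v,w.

start (3,3,6) = (f(1,0),f(0,1),f(1,1))
replace slot 2: 2·(3+6) − 3 = 15 → (3,15,6)
replace slot 1: 2·(15+6) − 3 = 39 → (39,15,6)

39,15,6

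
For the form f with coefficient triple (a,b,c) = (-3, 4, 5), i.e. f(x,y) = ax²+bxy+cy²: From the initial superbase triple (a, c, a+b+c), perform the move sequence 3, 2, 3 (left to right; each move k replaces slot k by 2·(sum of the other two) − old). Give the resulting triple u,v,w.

start (-3,5,6) = (f(1,0),f(0,1),f(1,1))
replace slot 3: 2·((-3)+5) − 6 = -2 → (-3,5,-2)
replace slot 2: 2·((-3)+(-2)) − 5 = -15 → (-3,-15,-2)
replace slot 3: 2·((-3)+(-15)) − (-2) = -34 → (-3,-15,-34)

-3,-15,-34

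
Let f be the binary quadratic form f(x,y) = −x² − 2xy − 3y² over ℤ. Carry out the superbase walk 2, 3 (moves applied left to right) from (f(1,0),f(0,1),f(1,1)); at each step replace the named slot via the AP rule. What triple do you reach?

start (-1,-3,-6) = (f(1,0),f(0,1),f(1,1))
replace slot 2: 2·((-1)+(-6)) − (-3) = -11 → (-1,-11,-6)
replace slot 3: 2·((-1)+(-11)) − (-6) = -18 → (-1,-11,-18)

-1,-11,-18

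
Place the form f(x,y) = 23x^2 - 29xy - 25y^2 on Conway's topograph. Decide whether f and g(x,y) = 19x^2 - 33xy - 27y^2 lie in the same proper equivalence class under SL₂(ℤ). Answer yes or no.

D₁ = 3141, D₂ = 3141
river cycle of f (length 22): (-25, 29, 23), (23, 17, -31), (-31, 45, 9), (9, 45, -31), (-31, 17, 23), (23, 29, -25), (-25, 21, 27), (27, 33, -19), (-19, 43, 17), (17, 25, -37), … (12 more)
river cycle of g (length 22): (-27, 33, 19), (19, 43, -17), (-17, 25, 37), (37, 49, -5), (-5, 51, 27), (27, 3, -29), (-29, 55, 1), (1, 55, -29), (-29, 3, 27), (27, 51, -5), … (12 more)
cycles differ ⇒ inequivalent

no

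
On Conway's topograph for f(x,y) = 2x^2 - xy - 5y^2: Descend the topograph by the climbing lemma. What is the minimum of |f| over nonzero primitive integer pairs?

descent: ρ → (-5,1,2)
descent: ρ → (2,3,-4)  [lands on river]
river: ρ → (-4,5,1)
river: ρ → (1,5,-4)
river: ρ → (-4,3,2)
river: ρ → (2,5,-2)
river: ρ → (-2,3,4)
river: ρ → (4,5,-1)
river: ρ → (-1,5,4)
river: ρ → (4,3,-2)
river: ρ → (-2,5,2)
closes: descent 2, river 10
min |a| on river = 1

1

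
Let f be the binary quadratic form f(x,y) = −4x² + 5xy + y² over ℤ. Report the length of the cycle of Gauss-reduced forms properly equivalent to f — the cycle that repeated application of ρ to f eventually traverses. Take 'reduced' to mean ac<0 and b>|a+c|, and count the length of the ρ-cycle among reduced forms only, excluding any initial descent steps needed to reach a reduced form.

D = 41, ⌊√D⌋ = 6
river: ρ → (1,5,-4)
river: ρ → (-4,3,2)
river: ρ → (2,5,-2)
river: ρ → (-2,3,4)
river: ρ → (4,5,-1)
river: ρ → (-1,5,4)
river: ρ → (4,3,-2)
river: ρ → (-2,5,2)
river: ρ → (2,3,-4)
river: ρ → (-4,5,1)
ρ-cycle length = 10 (tail of 0 descent steps not counted)

10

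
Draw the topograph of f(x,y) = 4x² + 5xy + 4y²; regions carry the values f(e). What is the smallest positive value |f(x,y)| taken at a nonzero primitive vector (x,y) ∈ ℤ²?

translate: b→-3 (≡5 mod 8), so (4,5,4)→(4,-3,3)
flip: (4,-3,3)→(3,3,4)
reduced (well bottom): (3,3,4) with a≤c, −a<b≤a
well minimum = a = 3

3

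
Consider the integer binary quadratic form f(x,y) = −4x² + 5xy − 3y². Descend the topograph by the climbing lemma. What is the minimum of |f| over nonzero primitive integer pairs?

translate: b→3 (≡-5 mod 8), so (4,-5,3)→(4,3,2)
flip: (4,3,2)→(2,-3,4)
translate: b→1 (≡-3 mod 4), so (2,-3,4)→(2,1,3)
reduced (well bottom): (2,1,3) with a≤c, −a<b≤a
well minimum |f| = |-2| = 2 (negative-definite)

2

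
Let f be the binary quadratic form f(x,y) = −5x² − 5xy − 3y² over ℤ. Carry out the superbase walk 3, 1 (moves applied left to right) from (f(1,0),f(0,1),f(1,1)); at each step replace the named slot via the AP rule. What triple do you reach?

start (-5,-3,-13) = (f(1,0),f(0,1),f(1,1))
replace slot 3: 2·((-5)+(-3)) − (-13) = -3 → (-5,-3,-3)
replace slot 1: 2·((-3)+(-3)) − (-5) = -7 → (-7,-3,-3)

-7,-3,-3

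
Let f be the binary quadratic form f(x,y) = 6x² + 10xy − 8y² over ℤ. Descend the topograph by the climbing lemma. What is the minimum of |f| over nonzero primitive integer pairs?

river: ρ → (-8,6,8)
river: ρ → (8,10,-6)
river: ρ → (-6,14,4)
river: ρ → (4,10,-12)
river: ρ → (-12,14,2)
river: ρ → (2,14,-12)
river: ρ → (-12,10,4)
river: ρ → (4,14,-6)
river: ρ → (-6,10,8)
river: ρ → (8,6,-8)
river: ρ → (-8,10,6)
river: ρ → (6,14,-4)
river: ρ → (-4,10,12)
river: ρ → (12,14,-2)
river: ρ → (-2,14,12)
river: ρ → (12,10,-4)
river: ρ → (-4,14,6)
river: ρ → (6,10,-8)
closes: descent 0, river 18
min |a| on river = 2

2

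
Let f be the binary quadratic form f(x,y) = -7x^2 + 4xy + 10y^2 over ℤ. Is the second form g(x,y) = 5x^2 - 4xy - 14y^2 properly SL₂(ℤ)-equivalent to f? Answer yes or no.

D₁ = 296, D₂ = 296
river cycle of f (length 10): (10, 16, -1), (-1, 16, 10), (10, 4, -7), (-7, 10, 7), (7, 4, -10), (-10, 16, 1), (1, 16, -10), (-10, 4, 7), (7, 10, -7), (-7, 4, 10)
river cycle of g (length 6): (5, 16, -2), (-2, 16, 5), (5, 14, -5), (-5, 16, 2), (2, 16, -5), (-5, 14, 5)
cycles differ ⇒ inequivalent

no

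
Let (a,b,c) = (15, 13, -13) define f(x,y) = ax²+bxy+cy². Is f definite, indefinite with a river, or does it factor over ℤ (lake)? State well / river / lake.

D = b²−4ac = 13² − 4·15·(-13) = 949
D > 0 non-square ⇒ indefinite ⇒ periodic river

river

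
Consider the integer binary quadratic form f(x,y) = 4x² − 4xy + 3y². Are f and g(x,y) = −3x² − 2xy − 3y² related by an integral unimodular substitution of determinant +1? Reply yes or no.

D₁ = -32, D₂ = -32
f: translate: b→4 (≡-4 mod 8), so (4,-4,3)→(4,4,3)
f: flip: (4,4,3)→(3,-4,4)
f: translate: b→2 (≡-4 mod 6), so (3,-4,4)→(3,2,3)
f: reduced (well bottom): (3,2,3) with a≤c, −a<b≤a
g is negative-definite; reduce −g:
−g: reduced (well bottom): (3,2,3) with a≤c, −a<b≤a
flip sign back: reduced form of g is (-3,-2,-3)
reduced forms (3, 2, 3) vs (-3, -2, -3) ⇒ inequivalent

no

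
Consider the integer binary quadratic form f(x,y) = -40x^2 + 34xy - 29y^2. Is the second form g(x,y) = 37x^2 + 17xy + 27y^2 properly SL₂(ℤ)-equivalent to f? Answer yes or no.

D₁ = -3484, D₂ = -3707
discriminants differ ⇒ not SL₂(ℤ)-equivalent

no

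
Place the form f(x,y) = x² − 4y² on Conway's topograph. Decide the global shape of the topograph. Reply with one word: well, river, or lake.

D = b²−4ac = 0² − 4·1·(-4) = 16
D = 4² is a perfect square ⇒ form factors over ℤ ⇒ lakes

lake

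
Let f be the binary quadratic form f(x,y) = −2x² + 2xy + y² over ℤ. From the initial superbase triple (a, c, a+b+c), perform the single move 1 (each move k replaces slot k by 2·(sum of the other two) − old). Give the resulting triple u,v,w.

start (-2,1,1) = (f(1,0),f(0,1),f(1,1))
replace slot 1: 2·(1+1) − (-2) = 6 → (6,1,1)

6,1,1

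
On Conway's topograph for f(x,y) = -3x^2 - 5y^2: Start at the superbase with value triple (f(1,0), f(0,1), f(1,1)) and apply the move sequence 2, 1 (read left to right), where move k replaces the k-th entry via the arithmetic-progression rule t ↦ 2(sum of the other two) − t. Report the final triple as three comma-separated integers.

start (-3,-5,-8) = (f(1,0),f(0,1),f(1,1))
replace slot 2: 2·((-3)+(-8)) − (-5) = -17 → (-3,-17,-8)
replace slot 1: 2·((-17)+(-8)) − (-3) = -47 → (-47,-17,-8)

-47,-17,-8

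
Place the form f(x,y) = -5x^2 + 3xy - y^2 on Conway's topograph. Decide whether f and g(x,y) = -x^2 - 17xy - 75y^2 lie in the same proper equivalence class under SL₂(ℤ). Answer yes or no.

D₁ = -11, D₂ = -11
f is negative-definite; reduce −f:
−f: flip: (5,-3,1)→(1,3,5)
−f: translate: b→1 (≡3 mod 2), so (1,3,5)→(1,1,3)
−f: reduced (well bottom): (1,1,3) with a≤c, −a<b≤a
flip sign back: reduced form of f is (-1,-1,-3)
g is negative-definite; reduce −g:
−g: translate: b→1 (≡17 mod 2), so (1,17,75)→(1,1,3)
−g: reduced (well bottom): (1,1,3) with a≤c, −a<b≤a
flip sign back: reduced form of g is (-1,-1,-3)
reduced forms (-1, -1, -3) vs (-1, -1, -3) ⇒ equivalent

yes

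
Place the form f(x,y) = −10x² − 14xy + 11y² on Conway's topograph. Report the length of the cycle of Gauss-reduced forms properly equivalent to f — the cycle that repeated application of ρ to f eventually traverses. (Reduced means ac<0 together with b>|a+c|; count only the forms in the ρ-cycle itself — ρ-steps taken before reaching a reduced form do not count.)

D = 636, ⌊√D⌋ = 25
descent: ρ → (11,14,-10)  [lands on river]
river: ρ → (-10,6,15)
river: ρ → (15,24,-1)
river: ρ → (-1,24,15)
river: ρ → (15,6,-10)
river: ρ → (-10,14,11)
river: ρ → (11,8,-13)
river: ρ → (-13,18,6)
river: ρ → (6,18,-13)
river: ρ → (-13,8,11)
ρ-cycle length = 10 (tail of 1 descent step not counted)

10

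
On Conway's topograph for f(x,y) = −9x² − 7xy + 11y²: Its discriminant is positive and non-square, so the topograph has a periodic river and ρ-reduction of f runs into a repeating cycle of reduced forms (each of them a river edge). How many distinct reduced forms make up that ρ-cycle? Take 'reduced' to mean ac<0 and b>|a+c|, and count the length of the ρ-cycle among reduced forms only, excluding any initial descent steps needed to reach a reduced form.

D = 445, ⌊√D⌋ = 21
descent: ρ → (11,7,-9)  [lands on river]
river: ρ → (-9,11,9)
river: ρ → (9,7,-11)
river: ρ → (-11,15,5)
river: ρ → (5,15,-11)
river: ρ → (-11,7,9)
river: ρ → (9,11,-9)
river: ρ → (-9,7,11)
river: ρ → (11,15,-5)
river: ρ → (-5,15,11)
ρ-cycle length = 10 (tail of 1 descent step not counted)

10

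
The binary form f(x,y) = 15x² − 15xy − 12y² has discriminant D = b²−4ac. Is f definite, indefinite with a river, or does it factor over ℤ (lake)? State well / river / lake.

D = b²−4ac = (-15)² − 4·15·(-12) = 945
D > 0 non-square ⇒ indefinite ⇒ periodic river

river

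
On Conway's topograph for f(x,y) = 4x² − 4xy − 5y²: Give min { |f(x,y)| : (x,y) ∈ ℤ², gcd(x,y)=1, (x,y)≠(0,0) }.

descent: ρ → (-5,4,4)  [lands on river]
river: ρ → (4,4,-5)
river: ρ → (-5,6,3)
river: ρ → (3,6,-5)
closes: descent 1, river 4
min |a| on river = 3

3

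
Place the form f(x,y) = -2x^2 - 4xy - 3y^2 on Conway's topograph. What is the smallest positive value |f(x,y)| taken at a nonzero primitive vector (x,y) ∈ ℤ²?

translate: b→0 (≡4 mod 4), so (2,4,3)→(2,0,1)
flip: (2,0,1)→(1,0,2)
reduced (well bottom): (1,0,2) with a≤c, −a<b≤a
well minimum |f| = |-1| = 1 (negative-definite)

1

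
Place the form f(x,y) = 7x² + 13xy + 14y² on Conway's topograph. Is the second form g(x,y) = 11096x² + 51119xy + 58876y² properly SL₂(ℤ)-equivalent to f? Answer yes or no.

D₁ = -223, D₂ = -223
f: translate: b→-1 (≡13 mod 14), so (7,13,14)→(7,-1,8)
f: reduced (well bottom): (7,-1,8) with a≤c, −a<b≤a
g: translate: b→6735 (≡51119 mod 22192), so (11096,51119,58876)→(11096,6735,1022)
g: flip: (11096,6735,1022)→(1022,-6735,11096)
g: translate: b→-603 (≡-6735 mod 2044), so (1022,-6735,11096)→(1022,-603,89)
g: flip: (1022,-603,89)→(89,603,1022)
g: translate: b→69 (≡603 mod 178), so (89,603,1022)→(89,69,14)
g: flip: (89,69,14)→(14,-69,89)
g: translate: b→-13 (≡-69 mod 28), so (14,-69,89)→(14,-13,7)
g: flip: (14,-13,7)→(7,13,14)
g: translate: b→-1 (≡13 mod 14), so (7,13,14)→(7,-1,8)
g: reduced (well bottom): (7,-1,8) with a≤c, −a<b≤a
reduced forms (7, -1, 8) vs (7, -1, 8) ⇒ equivalent

yes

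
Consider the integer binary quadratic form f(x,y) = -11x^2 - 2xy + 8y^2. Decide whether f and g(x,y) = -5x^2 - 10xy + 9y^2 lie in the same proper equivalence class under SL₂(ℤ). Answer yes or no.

D₁ = 356, D₂ = 280
discriminants differ ⇒ not SL₂(ℤ)-equivalent

no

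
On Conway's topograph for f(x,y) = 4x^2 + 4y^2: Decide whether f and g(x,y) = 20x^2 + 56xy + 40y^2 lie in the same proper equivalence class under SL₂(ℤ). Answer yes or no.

D₁ = -64, D₂ = -64
f: reduced (well bottom): (4,0,4) with a≤c, −a<b≤a
g: translate: b→16 (≡56 mod 40), so (20,56,40)→(20,16,4)
g: flip: (20,16,4)→(4,-16,20)
g: translate: b→0 (≡-16 mod 8), so (4,-16,20)→(4,0,4)
g: reduced (well bottom): (4,0,4) with a≤c, −a<b≤a
reduced forms (4, 0, 4) vs (4, 0, 4) ⇒ equivalent

yes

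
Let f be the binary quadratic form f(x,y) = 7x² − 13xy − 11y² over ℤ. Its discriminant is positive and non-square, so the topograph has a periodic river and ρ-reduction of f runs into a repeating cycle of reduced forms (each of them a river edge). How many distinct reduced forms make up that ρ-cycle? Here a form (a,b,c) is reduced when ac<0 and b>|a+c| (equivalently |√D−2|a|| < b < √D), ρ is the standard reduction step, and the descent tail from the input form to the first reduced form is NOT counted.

D = 477, ⌊√D⌋ = 21
descent: ρ → (-11,13,7)  [lands on river]
river: ρ → (7,15,-9)
river: ρ → (-9,21,1)
river: ρ → (1,21,-9)
river: ρ → (-9,15,7)
river: ρ → (7,13,-11)
river: ρ → (-11,9,9)
river: ρ → (9,9,-11)
ρ-cycle length = 8 (tail of 1 descent step not counted)

8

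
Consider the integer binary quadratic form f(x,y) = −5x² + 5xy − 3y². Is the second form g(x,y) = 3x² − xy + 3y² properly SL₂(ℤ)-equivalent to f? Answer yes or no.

D₁ = -35, D₂ = -35
f is negative-definite; reduce −f:
−f: translate: b→5 (≡-5 mod 10), so (5,-5,3)→(5,5,3)
−f: flip: (5,5,3)→(3,-5,5)
−f: translate: b→1 (≡-5 mod 6), so (3,-5,5)→(3,1,3)
−f: reduced (well bottom): (3,1,3) with a≤c, −a<b≤a
flip sign back: reduced form of f is (-3,-1,-3)
g: flip: (3,-1,3)→(3,1,3)
g: reduced (well bottom): (3,1,3) with a≤c, −a<b≤a
reduced forms (-3, -1, -3) vs (3, 1, 3) ⇒ inequivalent

no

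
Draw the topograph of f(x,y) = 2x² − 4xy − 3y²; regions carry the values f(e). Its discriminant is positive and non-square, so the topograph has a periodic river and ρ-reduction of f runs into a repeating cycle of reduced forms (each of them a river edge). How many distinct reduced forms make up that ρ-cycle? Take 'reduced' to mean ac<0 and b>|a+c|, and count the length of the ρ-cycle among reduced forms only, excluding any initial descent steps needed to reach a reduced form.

D = 40, ⌊√D⌋ = 6
descent: ρ → (-3,4,2)  [lands on river]
river: ρ → (2,4,-3)
river: ρ → (-3,2,3)
river: ρ → (3,4,-2)
river: ρ → (-2,4,3)
river: ρ → (3,2,-3)
ρ-cycle length = 6 (tail of 1 descent step not counted)

6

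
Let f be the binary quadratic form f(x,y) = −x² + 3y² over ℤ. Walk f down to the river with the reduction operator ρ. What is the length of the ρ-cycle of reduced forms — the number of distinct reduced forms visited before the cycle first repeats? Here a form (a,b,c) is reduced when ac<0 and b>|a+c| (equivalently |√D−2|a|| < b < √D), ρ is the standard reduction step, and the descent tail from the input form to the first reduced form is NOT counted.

D = 12, ⌊√D⌋ = 3
descent: ρ → (3,0,-1)
descent: ρ → (-1,2,2)  [lands on river]
river: ρ → (2,2,-1)
ρ-cycle length = 2 (tail of 2 descent steps not counted)

2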